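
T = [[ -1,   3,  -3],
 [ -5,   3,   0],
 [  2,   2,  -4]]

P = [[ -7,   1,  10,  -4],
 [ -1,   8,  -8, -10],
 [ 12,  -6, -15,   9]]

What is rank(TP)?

First compute TP:
[[-32,  41,  11, -53],
 [ 32,  19, -74, -10],
 [-64,  42,  64, -64]]
Now row reduce the product.
R2 ← R2 + R1: [0, 60, -63, -63]
R3 ← R3 − (2)·R1: [0, -40, 42, 42]
R3 ← R3 + (2/3)·R2: [0, 0, 0, 0]
2 nonzero rows, so rank(TP) = 2.

2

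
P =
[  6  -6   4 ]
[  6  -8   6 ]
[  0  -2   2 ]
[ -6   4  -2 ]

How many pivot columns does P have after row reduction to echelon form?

2

Row reduce to echelon form.
R2 ← R2 − R1: [0, -2, 2]
R4 ← R4 + R1: [0, -2, 2]
R3 ← R3 − R2: [0, 0, 0]
R4 ← R4 − R2: [0, 0, 0]
Echelon form has 2 nonzero rows, so rank(P) = 2.
Each nonzero row contributes one pivot column: 2 pivot columns.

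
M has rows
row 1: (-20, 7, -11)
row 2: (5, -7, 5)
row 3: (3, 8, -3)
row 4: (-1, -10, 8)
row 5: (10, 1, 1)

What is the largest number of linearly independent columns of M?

3

Row reduce to echelon form.
R2 ← R2 + (1/4)·R1: [0, -21/4, 9/4]
R3 ← R3 + (3/20)·R1: [0, 181/20, -93/20]
R4 ← R4 − (1/20)·R1: [0, -207/20, 171/20]
R5 ← R5 + (1/2)·R1: [0, 9/2, -9/2]
R3 ← R3 + (181/105)·R2: [0, 0, -27/35]
R4 ← R4 − (69/35)·R2: [0, 0, 144/35]
R5 ← R5 + (6/7)·R2: [0, 0, -18/7]
R4 ← R4 + (16/3)·R3: [0, 0, 0]
R5 ← R5 − (10/3)·R3: [0, 0, 0]
Echelon form has 3 nonzero rows, so rank(M) = 3.
The rank gives the maximum number of linearly independent columns: 3.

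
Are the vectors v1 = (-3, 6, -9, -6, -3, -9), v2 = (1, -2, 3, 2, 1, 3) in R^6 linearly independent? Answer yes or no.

Form the matrix with these vectors as rows and row reduce.
R2 ← R2 + (1/3)·R1: [0, 0, 0, 0, 0, 0]
1 nonzero row, so the 2 vectors span a space of dimension 1.
Since 1 < 2, the vectors are linearly dependent.

no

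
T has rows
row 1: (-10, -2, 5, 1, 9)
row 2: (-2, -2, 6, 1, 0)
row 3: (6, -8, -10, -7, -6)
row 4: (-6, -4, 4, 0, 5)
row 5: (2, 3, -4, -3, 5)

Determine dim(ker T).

Row reduce to echelon form.
R2 ← R2 − (1/5)·R1: [0, -8/5, 5, 4/5, -9/5]
R3 ← R3 + (3/5)·R1: [0, -46/5, -7, -32/5, -3/5]
R4 ← R4 − (3/5)·R1: [0, -14/5, 1, -3/5, -2/5]
R5 ← R5 + (1/5)·R1: [0, 13/5, -3, -14/5, 34/5]
R3 ← R3 − (23/4)·R2: [0, 0, -143/4, -11, 39/4]
R4 ← R4 − (7/4)·R2: [0, 0, -31/4, -2, 11/4]
R5 ← R5 + (13/8)·R2: [0, 0, 41/8, -3/2, 31/8]
R4 ← R4 − (31/143)·R3: [0, 0, 0, 5/13, 7/11]
R5 ← R5 + (41/286)·R3: [0, 0, 0, -40/13, 58/11]
R5 ← R5 + (8)·R4: [0, 0, 0, 0, 114/11]
5 nonzero rows, so rank(T) = 5.
T has 5 columns; by rank–nullity, nullity = 5 − 5 = 0.

0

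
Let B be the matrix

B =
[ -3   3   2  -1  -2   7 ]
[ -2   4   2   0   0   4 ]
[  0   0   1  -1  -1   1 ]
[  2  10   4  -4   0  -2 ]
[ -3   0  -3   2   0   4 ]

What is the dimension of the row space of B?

Row reduce to echelon form.
R2 ← R2 − (2/3)·R1: [0, 2, 2/3, 2/3, 4/3, -2/3]
R4 ← R4 + (2/3)·R1: [0, 12, 16/3, -14/3, -4/3, 8/3]
R5 ← R5 − R1: [0, -3, -5, 3, 2, -3]
R4 ← R4 − (6)·R2: [0, 0, 4/3, -26/3, -28/3, 20/3]
R5 ← R5 + (3/2)·R2: [0, 0, -4, 4, 4, -4]
R4 ← R4 − (4/3)·R3: [0, 0, 0, -22/3, -8, 16/3]
R5 ← R5 + (4)·R3: [0, 0, 0, 0, 0, 0]
Echelon form has 4 nonzero rows, so rank(B) = 4.
The row space has dimension equal to the rank: 4.

4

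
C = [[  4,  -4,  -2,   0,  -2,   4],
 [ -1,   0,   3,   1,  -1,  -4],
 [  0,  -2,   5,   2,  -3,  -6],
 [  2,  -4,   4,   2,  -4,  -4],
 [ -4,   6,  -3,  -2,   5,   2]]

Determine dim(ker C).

Row reduce to echelon form.
R2 ← R2 + (1/4)·R1: [0, -1, 5/2, 1, -3/2, -3]
R4 ← R4 − (1/2)·R1: [0, -2, 5, 2, -3, -6]
R5 ← R5 + R1: [0, 2, -5, -2, 3, 6]
R3 ← R3 − (2)·R2: [0, 0, 0, 0, 0, 0]
R4 ← R4 − (2)·R2: [0, 0, 0, 0, 0, 0]
R5 ← R5 + (2)·R2: [0, 0, 0, 0, 0, 0]
2 nonzero rows, so rank(C) = 2.
C has 6 columns; by rank–nullity, nullity = 6 − 2 = 4.

4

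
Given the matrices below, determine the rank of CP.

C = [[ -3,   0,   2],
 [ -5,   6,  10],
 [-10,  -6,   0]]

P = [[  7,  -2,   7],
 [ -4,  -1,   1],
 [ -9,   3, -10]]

2

First compute CP:
[[-39,  12, -41],
 [-149,  34, -129],
 [-46,  26, -76]]
Now row reduce the product.
R2 ← R2 − (149/39)·R1: [0, -154/13, 1078/39]
R3 ← R3 − (46/39)·R1: [0, 154/13, -1078/39]
R3 ← R3 + R2: [0, 0, 0]
2 nonzero rows, so rank(CP) = 2.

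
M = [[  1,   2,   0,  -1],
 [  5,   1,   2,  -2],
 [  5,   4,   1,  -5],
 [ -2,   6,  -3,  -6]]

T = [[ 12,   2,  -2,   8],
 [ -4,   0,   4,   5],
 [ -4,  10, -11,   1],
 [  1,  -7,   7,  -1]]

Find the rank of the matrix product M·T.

3

First compute MT:
[[  3,   9,  -1,  19],
 [ 46,  44, -42,  49],
 [ 35,  55, -40,  66],
 [-42,   8,  19,  17]]
Now row reduce the product.
R2 ← R2 − (46/3)·R1: [0, -94, -80/3, -727/3]
R3 ← R3 − (35/3)·R1: [0, -50, -85/3, -467/3]
R4 ← R4 + (14)·R1: [0, 134, 5, 283]
R3 ← R3 − (25/47)·R2: [0, 0, -665/47, -1258/47]
R4 ← R4 + (67/47)·R2: [0, 0, -4655/141, -8806/141]
R4 ← R4 − (7/3)·R3: [0, 0, 0, 0]
3 nonzero rows, so rank(MT) = 3.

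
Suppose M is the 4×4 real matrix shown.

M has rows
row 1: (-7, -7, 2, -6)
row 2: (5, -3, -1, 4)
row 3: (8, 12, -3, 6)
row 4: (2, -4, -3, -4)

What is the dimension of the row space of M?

3

Row reduce to echelon form.
R2 ← R2 + (5/7)·R1: [0, -8, 3/7, -2/7]
R3 ← R3 + (8/7)·R1: [0, 4, -5/7, -6/7]
R4 ← R4 + (2/7)·R1: [0, -6, -17/7, -40/7]
R3 ← R3 + (1/2)·R2: [0, 0, -1/2, -1]
R4 ← R4 − (3/4)·R2: [0, 0, -11/4, -11/2]
R4 ← R4 − (11/2)·R3: [0, 0, 0, 0]
Echelon form has 3 nonzero rows, so rank(M) = 3.
The row space has dimension equal to the rank: 3.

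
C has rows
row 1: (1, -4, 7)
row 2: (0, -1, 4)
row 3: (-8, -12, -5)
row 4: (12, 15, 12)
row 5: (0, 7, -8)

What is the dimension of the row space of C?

Row reduce to echelon form.
R3 ← R3 + (8)·R1: [0, -44, 51]
R4 ← R4 − (12)·R1: [0, 63, -72]
R3 ← R3 − (44)·R2: [0, 0, -125]
R4 ← R4 + (63)·R2: [0, 0, 180]
R5 ← R5 + (7)·R2: [0, 0, 20]
R4 ← R4 + (36/25)·R3: [0, 0, 0]
R5 ← R5 + (4/25)·R3: [0, 0, 0]
Echelon form has 3 nonzero rows, so rank(C) = 3.
The row space has dimension equal to the rank: 3.

3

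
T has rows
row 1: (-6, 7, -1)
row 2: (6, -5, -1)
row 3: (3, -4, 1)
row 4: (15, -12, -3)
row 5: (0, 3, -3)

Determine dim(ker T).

Row reduce to echelon form.
R2 ← R2 + R1: [0, 2, -2]
R3 ← R3 + (1/2)·R1: [0, -1/2, 1/2]
R4 ← R4 + (5/2)·R1: [0, 11/2, -11/2]
R3 ← R3 + (1/4)·R2: [0, 0, 0]
R4 ← R4 − (11/4)·R2: [0, 0, 0]
R5 ← R5 − (3/2)·R2: [0, 0, 0]
2 nonzero rows, so rank(T) = 2.
T has 3 columns; by rank–nullity, nullity = 3 − 2 = 1.

1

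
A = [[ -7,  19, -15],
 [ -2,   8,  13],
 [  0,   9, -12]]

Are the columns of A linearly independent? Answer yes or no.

Row reduce A to echelon form.
R2 ← R2 − (2/7)·R1: [0, 18/7, 121/7]
R3 ← R3 − (7/2)·R2: [0, 0, -145/2]
3 pivots among 3 columns.
Every column is a pivot column, so the columns are linearly independent.

yes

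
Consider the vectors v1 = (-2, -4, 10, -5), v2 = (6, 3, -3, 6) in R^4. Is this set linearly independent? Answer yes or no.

Form the matrix with these vectors as rows and row reduce.
R2 ← R2 + (3)·R1: [0, -9, 27, -9]
2 nonzero rows, so the 2 vectors span a space of dimension 2.
Since 2 = 2, the vectors are linearly independent.

yes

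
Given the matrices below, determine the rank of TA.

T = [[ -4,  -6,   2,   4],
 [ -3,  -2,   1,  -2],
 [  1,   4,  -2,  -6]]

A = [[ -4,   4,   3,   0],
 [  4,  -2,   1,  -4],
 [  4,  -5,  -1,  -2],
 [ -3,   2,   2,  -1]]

3

First compute TA:
[[-12,  -6, -12,  16],
 [ 14, -17, -16,   8],
 [ 22,  -6,  -3,  -6]]
Now row reduce the product.
R2 ← R2 + (7/6)·R1: [0, -24, -30, 80/3]
R3 ← R3 + (11/6)·R1: [0, -17, -25, 70/3]
R3 ← R3 − (17/24)·R2: [0, 0, -15/4, 40/9]
3 nonzero rows, so rank(TA) = 3.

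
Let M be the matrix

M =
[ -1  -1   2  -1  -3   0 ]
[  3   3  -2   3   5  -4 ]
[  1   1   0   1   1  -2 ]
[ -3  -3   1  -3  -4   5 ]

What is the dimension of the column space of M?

2

Row reduce to echelon form.
R2 ← R2 + (3)·R1: [0, 0, 4, 0, -4, -4]
R3 ← R3 + R1: [0, 0, 2, 0, -2, -2]
R4 ← R4 − (3)·R1: [0, 0, -5, 0, 5, 5]
R3 ← R3 − (1/2)·R2: [0, 0, 0, 0, 0, 0]
R4 ← R4 + (5/4)·R2: [0, 0, 0, 0, 0, 0]
Echelon form has 2 nonzero rows, so rank(M) = 2.
The column space has dimension equal to the rank: 2.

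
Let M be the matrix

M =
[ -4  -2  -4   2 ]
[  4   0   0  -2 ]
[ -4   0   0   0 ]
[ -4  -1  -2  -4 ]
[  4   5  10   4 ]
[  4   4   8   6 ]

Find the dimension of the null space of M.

1

Row reduce to echelon form.
R2 ← R2 + R1: [0, -2, -4, 0]
R3 ← R3 − R1: [0, 2, 4, -2]
R4 ← R4 − R1: [0, 1, 2, -6]
R5 ← R5 + R1: [0, 3, 6, 6]
R6 ← R6 + R1: [0, 2, 4, 8]
R3 ← R3 + R2: [0, 0, 0, -2]
R4 ← R4 + (1/2)·R2: [0, 0, 0, -6]
R5 ← R5 + (3/2)·R2: [0, 0, 0, 6]
R6 ← R6 + R2: [0, 0, 0, 8]
R4 ← R4 − (3)·R3: [0, 0, 0, 0]
R5 ← R5 + (3)·R3: [0, 0, 0, 0]
R6 ← R6 + (4)·R3: [0, 0, 0, 0]
3 nonzero rows, so rank(M) = 3.
M has 4 columns; by rank–nullity, nullity = 4 − 3 = 1.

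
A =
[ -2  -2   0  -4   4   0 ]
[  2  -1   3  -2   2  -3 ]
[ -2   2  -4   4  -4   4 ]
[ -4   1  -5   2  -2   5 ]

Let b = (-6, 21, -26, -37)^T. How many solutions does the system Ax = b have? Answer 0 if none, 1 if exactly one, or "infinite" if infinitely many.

infinite

Row reduce the augmented matrix [A | b].
R2 ← R2 + R1: [0, -3, 3, -6, 6, -3, 15]
R3 ← R3 − R1: [0, 4, -4, 8, -8, 4, -20]
R4 ← R4 − (2)·R1: [0, 5, -5, 10, -10, 5, -25]
R3 ← R3 + (4/3)·R2: [0, 0, 0, 0, 0, 0, 0]
R4 ← R4 + (5/3)·R2: [0, 0, 0, 0, 0, 0, 0]
The echelon form has 2 nonzero rows, and every pivot lies in the first 6 columns, so rank(A) = rank([A|b]) = 2.
The system is consistent.
rank = 2 < 6 unknowns, so there are infinitely many solutions.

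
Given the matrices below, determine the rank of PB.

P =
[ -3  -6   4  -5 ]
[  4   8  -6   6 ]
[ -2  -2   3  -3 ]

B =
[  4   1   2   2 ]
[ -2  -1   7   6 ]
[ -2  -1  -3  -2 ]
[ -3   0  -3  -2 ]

3

First compute PB:
[[  7,  -1, -45, -40],
 [ -6,   2,  64,  56],
 [ -1,  -3, -18, -16]]
Now row reduce the product.
R2 ← R2 + (6/7)·R1: [0, 8/7, 178/7, 152/7]
R3 ← R3 + (1/7)·R1: [0, -22/7, -171/7, -152/7]
R3 ← R3 + (11/4)·R2: [0, 0, 91/2, 38]
3 nonzero rows, so rank(PB) = 3.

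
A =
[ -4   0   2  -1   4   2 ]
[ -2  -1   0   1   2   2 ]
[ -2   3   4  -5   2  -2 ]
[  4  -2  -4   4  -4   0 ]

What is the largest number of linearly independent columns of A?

2

Row reduce to echelon form.
R2 ← R2 − (1/2)·R1: [0, -1, -1, 3/2, 0, 1]
R3 ← R3 − (1/2)·R1: [0, 3, 3, -9/2, 0, -3]
R4 ← R4 + R1: [0, -2, -2, 3, 0, 2]
R3 ← R3 + (3)·R2: [0, 0, 0, 0, 0, 0]
R4 ← R4 − (2)·R2: [0, 0, 0, 0, 0, 0]
Echelon form has 2 nonzero rows, so rank(A) = 2.
The rank gives the maximum number of linearly independent columns: 2.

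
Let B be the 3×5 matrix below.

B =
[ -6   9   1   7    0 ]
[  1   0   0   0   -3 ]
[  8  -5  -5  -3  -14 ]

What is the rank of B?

3

Row reduce to echelon form.
R2 ← R2 + (1/6)·R1: [0, 3/2, 1/6, 7/6, -3]
R3 ← R3 + (4/3)·R1: [0, 7, -11/3, 19/3, -14]
R3 ← R3 − (14/3)·R2: [0, 0, -40/9, 8/9, 0]
Echelon form has 3 nonzero rows, so rank(B) = 3.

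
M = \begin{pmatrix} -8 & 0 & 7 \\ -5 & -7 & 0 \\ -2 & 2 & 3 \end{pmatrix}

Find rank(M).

Row reduce to echelon form.
R2 ← R2 − (5/8)·R1: [0, -7, -35/8]
R3 ← R3 − (1/4)·R1: [0, 2, 5/4]
R3 ← R3 + (2/7)·R2: [0, 0, 0]
Echelon form has 2 nonzero rows, so rank(M) = 2.

2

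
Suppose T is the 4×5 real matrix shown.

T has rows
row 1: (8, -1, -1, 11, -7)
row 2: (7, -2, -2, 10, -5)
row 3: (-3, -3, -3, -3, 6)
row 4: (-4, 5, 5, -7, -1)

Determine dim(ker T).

Row reduce to echelon form.
R2 ← R2 − (7/8)·R1: [0, -9/8, -9/8, 3/8, 9/8]
R3 ← R3 + (3/8)·R1: [0, -27/8, -27/8, 9/8, 27/8]
R4 ← R4 + (1/2)·R1: [0, 9/2, 9/2, -3/2, -9/2]
R3 ← R3 − (3)·R2: [0, 0, 0, 0, 0]
R4 ← R4 + (4)·R2: [0, 0, 0, 0, 0]
2 nonzero rows, so rank(T) = 2.
T has 5 columns; by rank–nullity, nullity = 5 − 2 = 3.

3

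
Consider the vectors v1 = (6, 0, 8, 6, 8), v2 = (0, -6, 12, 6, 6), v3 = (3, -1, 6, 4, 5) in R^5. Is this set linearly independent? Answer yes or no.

no

Form the matrix with these vectors as rows and row reduce.
R3 ← R3 − (1/2)·R1: [0, -1, 2, 1, 1]
R3 ← R3 − (1/6)·R2: [0, 0, 0, 0, 0]
2 nonzero rows, so the 3 vectors span a space of dimension 2.
Since 2 < 3, the vectors are linearly dependent.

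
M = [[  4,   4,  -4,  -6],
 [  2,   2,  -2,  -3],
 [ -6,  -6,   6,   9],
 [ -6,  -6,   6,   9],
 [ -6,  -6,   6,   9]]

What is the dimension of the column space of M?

1

Row reduce to echelon form.
R2 ← R2 − (1/2)·R1: [0, 0, 0, 0]
R3 ← R3 + (3/2)·R1: [0, 0, 0, 0]
R4 ← R4 + (3/2)·R1: [0, 0, 0, 0]
R5 ← R5 + (3/2)·R1: [0, 0, 0, 0]
Echelon form has 1 nonzero row, so rank(M) = 1.
The column space has dimension equal to the rank: 1.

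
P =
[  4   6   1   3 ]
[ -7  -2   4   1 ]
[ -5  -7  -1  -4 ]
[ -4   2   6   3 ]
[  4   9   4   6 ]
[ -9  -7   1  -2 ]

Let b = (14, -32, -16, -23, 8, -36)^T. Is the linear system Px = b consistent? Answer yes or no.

Row reduce the augmented matrix [P | b].
R2 ← R2 + (7/4)·R1: [0, 17/2, 23/4, 25/4, -15/2]
R3 ← R3 + (5/4)·R1: [0, 1/2, 1/4, -1/4, 3/2]
R4 ← R4 + R1: [0, 8, 7, 6, -9]
R5 ← R5 − R1: [0, 3, 3, 3, -6]
R6 ← R6 + (9/4)·R1: [0, 13/2, 13/4, 19/4, -9/2]
R3 ← R3 − (1/17)·R2: [0, 0, -3/34, -21/34, 33/17]
R4 ← R4 − (16/17)·R2: [0, 0, 27/17, 2/17, -33/17]
R5 ← R5 − (6/17)·R2: [0, 0, 33/34, 27/34, -57/17]
R6 ← R6 − (13/17)·R2: [0, 0, -39/34, -1/34, 21/17]
R4 ← R4 + (18)·R3: [0, 0, 0, -11, 33]
R5 ← R5 + (11)·R3: [0, 0, 0, -6, 18]
R6 ← R6 − (13)·R3: [0, 0, 0, 8, -24]
R5 ← R5 − (6/11)·R4: [0, 0, 0, 0, 0]
R6 ← R6 + (8/11)·R4: [0, 0, 0, 0, 0]
The echelon form has 4 nonzero rows, and every pivot lies in the first 4 columns, so rank(P) = rank([P|b]) = 4.
The system is consistent.

yes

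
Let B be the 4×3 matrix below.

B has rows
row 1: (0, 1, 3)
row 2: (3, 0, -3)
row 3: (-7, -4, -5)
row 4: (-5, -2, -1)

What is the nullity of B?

Row reduce to echelon form.
Swap R1 ↔ R2
R3 ← R3 + (7/3)·R1: [0, -4, -12]
R4 ← R4 + (5/3)·R1: [0, -2, -6]
R3 ← R3 + (4)·R2: [0, 0, 0]
R4 ← R4 + (2)·R2: [0, 0, 0]
2 nonzero rows, so rank(B) = 2.
B has 3 columns; by rank–nullity, nullity = 3 − 2 = 1.

1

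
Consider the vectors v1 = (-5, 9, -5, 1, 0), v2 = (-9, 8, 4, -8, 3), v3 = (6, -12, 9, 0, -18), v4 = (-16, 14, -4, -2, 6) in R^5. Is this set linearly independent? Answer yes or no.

Form the matrix with these vectors as rows and row reduce.
R2 ← R2 − (9/5)·R1: [0, -41/5, 13, -49/5, 3]
R3 ← R3 + (6/5)·R1: [0, -6/5, 3, 6/5, -18]
R4 ← R4 − (16/5)·R1: [0, -74/5, 12, -26/5, 6]
R3 ← R3 − (6/41)·R2: [0, 0, 45/41, 108/41, -756/41]
R4 ← R4 − (74/41)·R2: [0, 0, -470/41, 512/41, 24/41]
R4 ← R4 + (94/9)·R3: [0, 0, 0, 40, -192]
4 nonzero rows, so the 4 vectors span a space of dimension 4.
Since 4 = 4, the vectors are linearly independent.

yes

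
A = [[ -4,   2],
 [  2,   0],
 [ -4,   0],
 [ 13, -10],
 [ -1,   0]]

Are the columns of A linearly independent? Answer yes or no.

yes

Row reduce A to echelon form.
R2 ← R2 + (1/2)·R1: [0, 1]
R3 ← R3 − R1: [0, -2]
R4 ← R4 + (13/4)·R1: [0, -7/2]
R5 ← R5 − (1/4)·R1: [0, -1/2]
R3 ← R3 + (2)·R2: [0, 0]
R4 ← R4 + (7/2)·R2: [0, 0]
R5 ← R5 + (1/2)·R2: [0, 0]
2 pivots among 2 columns.
Every column is a pivot column, so the columns are linearly independent.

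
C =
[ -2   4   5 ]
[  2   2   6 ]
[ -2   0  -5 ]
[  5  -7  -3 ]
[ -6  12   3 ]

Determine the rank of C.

Row reduce to echelon form.
R2 ← R2 + R1: [0, 6, 11]
R3 ← R3 − R1: [0, -4, -10]
R4 ← R4 + (5/2)·R1: [0, 3, 19/2]
R5 ← R5 − (3)·R1: [0, 0, -12]
R3 ← R3 + (2/3)·R2: [0, 0, -8/3]
R4 ← R4 − (1/2)·R2: [0, 0, 4]
R4 ← R4 + (3/2)·R3: [0, 0, 0]
R5 ← R5 − (9/2)·R3: [0, 0, 0]
Echelon form has 3 nonzero rows, so rank(C) = 3.

3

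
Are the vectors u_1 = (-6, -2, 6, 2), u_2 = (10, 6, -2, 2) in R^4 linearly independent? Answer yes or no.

Form the matrix with these vectors as rows and row reduce.
R2 ← R2 + (5/3)·R1: [0, 8/3, 8, 16/3]
2 nonzero rows, so the 2 vectors span a space of dimension 2.
Since 2 = 2, the vectors are linearly independent.

yes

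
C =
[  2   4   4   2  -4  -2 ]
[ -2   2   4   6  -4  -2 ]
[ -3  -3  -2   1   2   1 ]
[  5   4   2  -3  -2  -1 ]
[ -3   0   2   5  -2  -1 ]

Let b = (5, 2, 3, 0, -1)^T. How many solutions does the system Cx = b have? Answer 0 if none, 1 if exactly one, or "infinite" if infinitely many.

0

Row reduce the augmented matrix [C | b].
R2 ← R2 + R1: [0, 6, 8, 8, -8, -4, 7]
R3 ← R3 + (3/2)·R1: [0, 3, 4, 4, -4, -2, 21/2]
R4 ← R4 − (5/2)·R1: [0, -6, -8, -8, 8, 4, -25/2]
R5 ← R5 + (3/2)·R1: [0, 6, 8, 8, -8, -4, 13/2]
R3 ← R3 − (1/2)·R2: [0, 0, 0, 0, 0, 0, 7]
R4 ← R4 + R2: [0, 0, 0, 0, 0, 0, -11/2]
R5 ← R5 − R2: [0, 0, 0, 0, 0, 0, -1/2]
R4 ← R4 + (11/14)·R3: [0, 0, 0, 0, 0, 0, 0]
R5 ← R5 + (1/14)·R3: [0, 0, 0, 0, 0, 0, 0]
The echelon form has 3 nonzero rows; the last pivot sits in the augmented column, so rank(C) = 2 but rank([C|b]) = 3.
Since the ranks differ, the system is inconsistent.
It has no solutions.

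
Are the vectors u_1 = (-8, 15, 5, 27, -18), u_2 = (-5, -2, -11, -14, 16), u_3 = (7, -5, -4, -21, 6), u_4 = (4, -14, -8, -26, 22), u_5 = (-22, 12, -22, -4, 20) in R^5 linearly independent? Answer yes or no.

Form the matrix with these vectors as rows and row reduce.
R2 ← R2 − (5/8)·R1: [0, -91/8, -113/8, -247/8, 109/4]
R3 ← R3 + (7/8)·R1: [0, 65/8, 3/8, 21/8, -39/4]
R4 ← R4 + (1/2)·R1: [0, -13/2, -11/2, -25/2, 13]
R5 ← R5 − (11/4)·R1: [0, -117/4, -143/4, -313/4, 139/2]
R3 ← R3 + (5/7)·R2: [0, 0, -68/7, -136/7, 68/7]
R4 ← R4 − (4/7)·R2: [0, 0, 18/7, 36/7, -18/7]
R5 ← R5 − (18/7)·R2: [0, 0, 4/7, 8/7, -4/7]
R4 ← R4 + (9/34)·R3: [0, 0, 0, 0, 0]
R5 ← R5 + (1/17)·R3: [0, 0, 0, 0, 0]
3 nonzero rows, so the 5 vectors span a space of dimension 3.
Since 3 < 5, the vectors are linearly dependent.

no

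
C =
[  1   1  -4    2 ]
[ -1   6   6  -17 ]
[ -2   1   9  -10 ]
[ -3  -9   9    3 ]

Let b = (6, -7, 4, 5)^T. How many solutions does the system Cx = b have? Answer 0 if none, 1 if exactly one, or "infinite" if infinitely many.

0

Row reduce the augmented matrix [C | b].
R2 ← R2 + R1: [0, 7, 2, -15, -1]
R3 ← R3 + (2)·R1: [0, 3, 1, -6, 16]
R4 ← R4 + (3)·R1: [0, -6, -3, 9, 23]
R3 ← R3 − (3/7)·R2: [0, 0, 1/7, 3/7, 115/7]
R4 ← R4 + (6/7)·R2: [0, 0, -9/7, -27/7, 155/7]
R4 ← R4 + (9)·R3: [0, 0, 0, 0, 170]
The echelon form has 4 nonzero rows; the last pivot sits in the augmented column, so rank(C) = 3 but rank([C|b]) = 4.
Since the ranks differ, the system is inconsistent.
It has no solutions.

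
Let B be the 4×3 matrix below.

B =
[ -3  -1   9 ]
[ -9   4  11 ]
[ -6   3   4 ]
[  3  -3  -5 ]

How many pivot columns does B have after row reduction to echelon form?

3

Row reduce to echelon form.
R2 ← R2 − (3)·R1: [0, 7, -16]
R3 ← R3 − (2)·R1: [0, 5, -14]
R4 ← R4 + R1: [0, -4, 4]
R3 ← R3 − (5/7)·R2: [0, 0, -18/7]
R4 ← R4 + (4/7)·R2: [0, 0, -36/7]
R4 ← R4 − (2)·R3: [0, 0, 0]
Echelon form has 3 nonzero rows, so rank(B) = 3.
Each nonzero row contributes one pivot column: 3 pivot columns.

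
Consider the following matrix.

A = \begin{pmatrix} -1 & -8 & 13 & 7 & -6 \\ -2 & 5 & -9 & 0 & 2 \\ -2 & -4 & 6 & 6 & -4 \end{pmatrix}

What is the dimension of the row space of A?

2

Row reduce to echelon form.
R2 ← R2 − (2)·R1: [0, 21, -35, -14, 14]
R3 ← R3 − (2)·R1: [0, 12, -20, -8, 8]
R3 ← R3 − (4/7)·R2: [0, 0, 0, 0, 0]
Echelon form has 2 nonzero rows, so rank(A) = 2.
The row space has dimension equal to the rank: 2.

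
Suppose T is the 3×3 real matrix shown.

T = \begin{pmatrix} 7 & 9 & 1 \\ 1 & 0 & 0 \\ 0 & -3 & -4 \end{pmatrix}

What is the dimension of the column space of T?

Row reduce to echelon form.
R2 ← R2 − (1/7)·R1: [0, -9/7, -1/7]
R3 ← R3 − (7/3)·R2: [0, 0, -11/3]
Echelon form has 3 nonzero rows, so rank(T) = 3.
The column space has dimension equal to the rank: 3.

3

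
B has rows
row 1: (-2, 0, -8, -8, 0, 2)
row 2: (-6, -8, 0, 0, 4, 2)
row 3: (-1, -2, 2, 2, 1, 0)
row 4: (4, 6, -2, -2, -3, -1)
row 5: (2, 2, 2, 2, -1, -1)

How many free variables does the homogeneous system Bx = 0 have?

4

Row reduce to echelon form.
R2 ← R2 − (3)·R1: [0, -8, 24, 24, 4, -4]
R3 ← R3 − (1/2)·R1: [0, -2, 6, 6, 1, -1]
R4 ← R4 + (2)·R1: [0, 6, -18, -18, -3, 3]
R5 ← R5 + R1: [0, 2, -6, -6, -1, 1]
R3 ← R3 − (1/4)·R2: [0, 0, 0, 0, 0, 0]
R4 ← R4 + (3/4)·R2: [0, 0, 0, 0, 0, 0]
R5 ← R5 + (1/4)·R2: [0, 0, 0, 0, 0, 0]
2 nonzero rows, so rank(B) = 2.
B has 6 columns; by rank–nullity, nullity = 6 − 2 = 4.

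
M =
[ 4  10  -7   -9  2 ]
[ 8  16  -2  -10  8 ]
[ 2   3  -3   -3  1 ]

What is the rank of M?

3

Row reduce to echelon form.
R2 ← R2 − (2)·R1: [0, -4, 12, 8, 4]
R3 ← R3 − (1/2)·R1: [0, -2, 1/2, 3/2, 0]
R3 ← R3 − (1/2)·R2: [0, 0, -11/2, -5/2, -2]
Echelon form has 3 nonzero rows, so rank(M) = 3.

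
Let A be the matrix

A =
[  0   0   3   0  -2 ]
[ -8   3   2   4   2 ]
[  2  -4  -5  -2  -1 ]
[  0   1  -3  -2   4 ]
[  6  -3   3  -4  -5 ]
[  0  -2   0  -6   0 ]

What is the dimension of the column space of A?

Row reduce to echelon form.
Swap R1 ↔ R2
R3 ← R3 + (1/4)·R1: [0, -13/4, -9/2, -1, -1/2]
R5 ← R5 + (3/4)·R1: [0, -3/4, 9/2, -1, -7/2]
Swap R2 ↔ R3
R4 ← R4 + (4/13)·R2: [0, 0, -57/13, -30/13, 50/13]
R5 ← R5 − (3/13)·R2: [0, 0, 72/13, -10/13, -44/13]
R6 ← R6 − (8/13)·R2: [0, 0, 36/13, -70/13, 4/13]
R4 ← R4 + (19/13)·R3: [0, 0, 0, -30/13, 12/13]
R5 ← R5 − (24/13)·R3: [0, 0, 0, -10/13, 4/13]
R6 ← R6 − (12/13)·R3: [0, 0, 0, -70/13, 28/13]
R5 ← R5 − (1/3)·R4: [0, 0, 0, 0, 0]
R6 ← R6 − (7/3)·R4: [0, 0, 0, 0, 0]
Echelon form has 4 nonzero rows, so rank(A) = 4.
The column space has dimension equal to the rank: 4.

4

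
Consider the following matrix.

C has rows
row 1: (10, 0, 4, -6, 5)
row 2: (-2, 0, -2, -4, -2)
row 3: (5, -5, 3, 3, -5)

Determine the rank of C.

3

Row reduce to echelon form.
R2 ← R2 + (1/5)·R1: [0, 0, -6/5, -26/5, -1]
R3 ← R3 − (1/2)·R1: [0, -5, 1, 6, -15/2]
Swap R2 ↔ R3
Echelon form has 3 nonzero rows, so rank(C) = 3.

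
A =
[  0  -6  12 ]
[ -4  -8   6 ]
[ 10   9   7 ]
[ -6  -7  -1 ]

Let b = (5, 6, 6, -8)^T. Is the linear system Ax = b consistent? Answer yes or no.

no

Row reduce the augmented matrix [A | b].
Swap R1 ↔ R2
R3 ← R3 + (5/2)·R1: [0, -11, 22, 21]
R4 ← R4 − (3/2)·R1: [0, 5, -10, -17]
R3 ← R3 − (11/6)·R2: [0, 0, 0, 71/6]
R4 ← R4 + (5/6)·R2: [0, 0, 0, -77/6]
R4 ← R4 + (77/71)·R3: [0, 0, 0, 0]
The echelon form has 3 nonzero rows; the last pivot sits in the augmented column, so rank(A) = 2 but rank([A|b]) = 3.
Since the ranks differ, the system is inconsistent.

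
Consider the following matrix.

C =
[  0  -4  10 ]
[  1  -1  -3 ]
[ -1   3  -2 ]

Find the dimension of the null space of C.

Row reduce to echelon form.
Swap R1 ↔ R2
R3 ← R3 + R1: [0, 2, -5]
R3 ← R3 + (1/2)·R2: [0, 0, 0]
2 nonzero rows, so rank(C) = 2.
C has 3 columns; by rank–nullity, nullity = 3 − 2 = 1.

1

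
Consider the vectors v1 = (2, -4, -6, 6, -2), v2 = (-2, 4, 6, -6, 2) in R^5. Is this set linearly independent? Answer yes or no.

Form the matrix with these vectors as rows and row reduce.
R2 ← R2 + R1: [0, 0, 0, 0, 0]
1 nonzero row, so the 2 vectors span a space of dimension 1.
Since 1 < 2, the vectors are linearly dependent.

no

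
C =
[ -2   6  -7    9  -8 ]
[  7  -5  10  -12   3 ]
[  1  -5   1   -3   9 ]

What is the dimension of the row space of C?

Row reduce to echelon form.
R2 ← R2 + (7/2)·R1: [0, 16, -29/2, 39/2, -25]
R3 ← R3 + (1/2)·R1: [0, -2, -5/2, 3/2, 5]
R3 ← R3 + (1/8)·R2: [0, 0, -69/16, 63/16, 15/8]
Echelon form has 3 nonzero rows, so rank(C) = 3.
The row space has dimension equal to the rank: 3.

3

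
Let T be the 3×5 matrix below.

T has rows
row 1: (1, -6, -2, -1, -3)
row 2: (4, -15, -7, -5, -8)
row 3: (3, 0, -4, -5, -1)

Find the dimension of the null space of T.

3

Row reduce to echelon form.
R2 ← R2 − (4)·R1: [0, 9, 1, -1, 4]
R3 ← R3 − (3)·R1: [0, 18, 2, -2, 8]
R3 ← R3 − (2)·R2: [0, 0, 0, 0, 0]
2 nonzero rows, so rank(T) = 2.
T has 5 columns; by rank–nullity, nullity = 5 − 2 = 3.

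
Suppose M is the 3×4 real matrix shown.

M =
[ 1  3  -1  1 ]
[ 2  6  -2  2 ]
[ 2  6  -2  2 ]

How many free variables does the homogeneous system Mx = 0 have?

3

Row reduce to echelon form.
R2 ← R2 − (2)·R1: [0, 0, 0, 0]
R3 ← R3 − (2)·R1: [0, 0, 0, 0]
1 nonzero row, so rank(M) = 1.
M has 4 columns; by rank–nullity, nullity = 4 − 1 = 3.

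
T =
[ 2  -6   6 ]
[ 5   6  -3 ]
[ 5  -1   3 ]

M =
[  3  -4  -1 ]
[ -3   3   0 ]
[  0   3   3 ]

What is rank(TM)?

2

First compute TM:
[[ 24,  -8,  16],
 [ -3, -11, -14],
 [ 18, -14,   4]]
Now row reduce the product.
R2 ← R2 + (1/8)·R1: [0, -12, -12]
R3 ← R3 − (3/4)·R1: [0, -8, -8]
R3 ← R3 − (2/3)·R2: [0, 0, 0]
2 nonzero rows, so rank(TM) = 2.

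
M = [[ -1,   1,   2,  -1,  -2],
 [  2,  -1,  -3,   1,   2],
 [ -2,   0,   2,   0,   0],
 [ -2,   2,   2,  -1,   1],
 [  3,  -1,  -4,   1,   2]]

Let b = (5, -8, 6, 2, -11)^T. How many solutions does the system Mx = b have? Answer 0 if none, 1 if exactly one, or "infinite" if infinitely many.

infinite

Row reduce the augmented matrix [M | b].
R2 ← R2 + (2)·R1: [0, 1, 1, -1, -2, 2]
R3 ← R3 − (2)·R1: [0, -2, -2, 2, 4, -4]
R4 ← R4 − (2)·R1: [0, 0, -2, 1, 5, -8]
R5 ← R5 + (3)·R1: [0, 2, 2, -2, -4, 4]
R3 ← R3 + (2)·R2: [0, 0, 0, 0, 0, 0]
R5 ← R5 − (2)·R2: [0, 0, 0, 0, 0, 0]
Swap R3 ↔ R4
The echelon form has 3 nonzero rows, and every pivot lies in the first 5 columns, so rank(M) = rank([M|b]) = 3.
The system is consistent.
rank = 3 < 5 unknowns, so there are infinitely many solutions.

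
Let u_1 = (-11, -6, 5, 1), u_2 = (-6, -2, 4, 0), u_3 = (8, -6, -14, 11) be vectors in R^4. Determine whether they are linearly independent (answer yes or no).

Form the matrix with these vectors as rows and row reduce.
R2 ← R2 − (6/11)·R1: [0, 14/11, 14/11, -6/11]
R3 ← R3 + (8/11)·R1: [0, -114/11, -114/11, 129/11]
R3 ← R3 + (57/7)·R2: [0, 0, 0, 51/7]
3 nonzero rows, so the 3 vectors span a space of dimension 3.
Since 3 = 3, the vectors are linearly independent.

yes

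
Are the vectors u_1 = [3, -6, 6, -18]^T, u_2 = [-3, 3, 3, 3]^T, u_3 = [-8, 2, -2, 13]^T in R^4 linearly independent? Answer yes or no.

Form the matrix with these vectors as rows and row reduce.
R2 ← R2 + R1: [0, -3, 9, -15]
R3 ← R3 + (8/3)·R1: [0, -14, 14, -35]
R3 ← R3 − (14/3)·R2: [0, 0, -28, 35]
3 nonzero rows, so the 3 vectors span a space of dimension 3.
Since 3 = 3, the vectors are linearly independent.

yes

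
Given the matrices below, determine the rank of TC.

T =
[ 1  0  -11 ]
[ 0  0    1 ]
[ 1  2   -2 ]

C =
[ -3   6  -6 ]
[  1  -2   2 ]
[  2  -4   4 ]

1

First compute TC:
[[-25,  50, -50],
 [  2,  -4,   4],
 [ -5,  10, -10]]
Now row reduce the product.
R2 ← R2 + (2/25)·R1: [0, 0, 0]
R3 ← R3 − (1/5)·R1: [0, 0, 0]
1 nonzero row, so rank(TC) = 1.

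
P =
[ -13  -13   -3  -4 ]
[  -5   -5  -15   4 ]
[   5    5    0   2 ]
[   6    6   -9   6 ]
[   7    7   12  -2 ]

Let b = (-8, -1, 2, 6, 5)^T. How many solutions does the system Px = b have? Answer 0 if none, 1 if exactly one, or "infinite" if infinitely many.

0

Row reduce the augmented matrix [P | b].
R2 ← R2 − (5/13)·R1: [0, 0, -180/13, 72/13, 27/13]
R3 ← R3 + (5/13)·R1: [0, 0, -15/13, 6/13, -14/13]
R4 ← R4 + (6/13)·R1: [0, 0, -135/13, 54/13, 30/13]
R5 ← R5 + (7/13)·R1: [0, 0, 135/13, -54/13, 9/13]
R3 ← R3 − (1/12)·R2: [0, 0, 0, 0, -5/4]
R4 ← R4 − (3/4)·R2: [0, 0, 0, 0, 3/4]
R5 ← R5 + (3/4)·R2: [0, 0, 0, 0, 9/4]
R4 ← R4 + (3/5)·R3: [0, 0, 0, 0, 0]
R5 ← R5 + (9/5)·R3: [0, 0, 0, 0, 0]
The echelon form has 3 nonzero rows; the last pivot sits in the augmented column, so rank(P) = 2 but rank([P|b]) = 3.
Since the ranks differ, the system is inconsistent.
It has no solutions.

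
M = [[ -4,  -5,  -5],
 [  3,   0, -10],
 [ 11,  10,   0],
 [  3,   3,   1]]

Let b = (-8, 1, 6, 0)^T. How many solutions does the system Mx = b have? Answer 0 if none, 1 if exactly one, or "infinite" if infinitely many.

0

Row reduce the augmented matrix [M | b].
R2 ← R2 + (3/4)·R1: [0, -15/4, -55/4, -5]
R3 ← R3 + (11/4)·R1: [0, -15/4, -55/4, -16]
R4 ← R4 + (3/4)·R1: [0, -3/4, -11/4, -6]
R3 ← R3 − R2: [0, 0, 0, -11]
R4 ← R4 − (1/5)·R2: [0, 0, 0, -5]
R4 ← R4 − (5/11)·R3: [0, 0, 0, 0]
The echelon form has 3 nonzero rows; the last pivot sits in the augmented column, so rank(M) = 2 but rank([M|b]) = 3.
Since the ranks differ, the system is inconsistent.
It has no solutions.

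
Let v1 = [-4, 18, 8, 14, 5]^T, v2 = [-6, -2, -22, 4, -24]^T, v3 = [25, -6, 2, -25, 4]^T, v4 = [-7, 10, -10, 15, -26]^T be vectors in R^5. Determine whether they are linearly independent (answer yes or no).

Form the matrix with these vectors as rows and row reduce.
R2 ← R2 − (3/2)·R1: [0, -29, -34, -17, -63/2]
R3 ← R3 + (25/4)·R1: [0, 213/2, 52, 125/2, 141/4]
R4 ← R4 − (7/4)·R1: [0, -43/2, -24, -19/2, -139/4]
R3 ← R3 + (213/58)·R2: [0, 0, -2113/29, 2/29, -4665/58]
R4 ← R4 − (43/58)·R2: [0, 0, 35/29, 90/29, -661/58]
R4 ← R4 + (35/2113)·R3: [0, 0, 0, 6560/2113, -26896/2113]
4 nonzero rows, so the 4 vectors span a space of dimension 4.
Since 4 = 4, the vectors are linearly independent.

yes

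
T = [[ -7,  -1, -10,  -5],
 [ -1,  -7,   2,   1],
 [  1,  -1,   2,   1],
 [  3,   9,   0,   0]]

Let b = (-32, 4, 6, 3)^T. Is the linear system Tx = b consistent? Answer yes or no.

yes

Row reduce the augmented matrix [T | b].
R2 ← R2 − (1/7)·R1: [0, -48/7, 24/7, 12/7, 60/7]
R3 ← R3 + (1/7)·R1: [0, -8/7, 4/7, 2/7, 10/7]
R4 ← R4 + (3/7)·R1: [0, 60/7, -30/7, -15/7, -75/7]
R3 ← R3 − (1/6)·R2: [0, 0, 0, 0, 0]
R4 ← R4 + (5/4)·R2: [0, 0, 0, 0, 0]
The echelon form has 2 nonzero rows, and every pivot lies in the first 4 columns, so rank(T) = rank([T|b]) = 2.
The system is consistent.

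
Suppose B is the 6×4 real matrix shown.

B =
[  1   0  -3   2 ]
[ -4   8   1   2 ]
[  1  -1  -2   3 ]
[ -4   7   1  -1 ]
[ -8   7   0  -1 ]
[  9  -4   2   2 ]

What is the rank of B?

4

Row reduce to echelon form.
R2 ← R2 + (4)·R1: [0, 8, -11, 10]
R3 ← R3 − R1: [0, -1, 1, 1]
R4 ← R4 + (4)·R1: [0, 7, -11, 7]
R5 ← R5 + (8)·R1: [0, 7, -24, 15]
R6 ← R6 − (9)·R1: [0, -4, 29, -16]
R3 ← R3 + (1/8)·R2: [0, 0, -3/8, 9/4]
R4 ← R4 − (7/8)·R2: [0, 0, -11/8, -7/4]
R5 ← R5 − (7/8)·R2: [0, 0, -115/8, 25/4]
R6 ← R6 + (1/2)·R2: [0, 0, 47/2, -11]
R4 ← R4 − (11/3)·R3: [0, 0, 0, -10]
R5 ← R5 − (115/3)·R3: [0, 0, 0, -80]
R6 ← R6 + (188/3)·R3: [0, 0, 0, 130]
R5 ← R5 − (8)·R4: [0, 0, 0, 0]
R6 ← R6 + (13)·R4: [0, 0, 0, 0]
Echelon form has 4 nonzero rows, so rank(B) = 4.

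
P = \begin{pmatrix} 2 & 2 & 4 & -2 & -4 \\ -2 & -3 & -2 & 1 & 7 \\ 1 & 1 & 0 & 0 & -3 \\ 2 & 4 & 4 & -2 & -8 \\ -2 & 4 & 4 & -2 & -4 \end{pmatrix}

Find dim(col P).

3

Row reduce to echelon form.
R2 ← R2 + R1: [0, -1, 2, -1, 3]
R3 ← R3 − (1/2)·R1: [0, 0, -2, 1, -1]
R4 ← R4 − R1: [0, 2, 0, 0, -4]
R5 ← R5 + R1: [0, 6, 8, -4, -8]
R4 ← R4 + (2)·R2: [0, 0, 4, -2, 2]
R5 ← R5 + (6)·R2: [0, 0, 20, -10, 10]
R4 ← R4 + (2)·R3: [0, 0, 0, 0, 0]
R5 ← R5 + (10)·R3: [0, 0, 0, 0, 0]
Echelon form has 3 nonzero rows, so rank(P) = 3.
The column space has dimension equal to the rank: 3.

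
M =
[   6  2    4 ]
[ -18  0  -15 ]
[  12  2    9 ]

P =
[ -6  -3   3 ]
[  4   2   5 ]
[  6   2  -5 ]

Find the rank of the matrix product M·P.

2

First compute MP:
[[ -4,  -6,   8],
 [ 18,  24,  21],
 [-10, -14,   1]]
Now row reduce the product.
R2 ← R2 + (9/2)·R1: [0, -3, 57]
R3 ← R3 − (5/2)·R1: [0, 1, -19]
R3 ← R3 + (1/3)·R2: [0, 0, 0]
2 nonzero rows, so rank(MP) = 2.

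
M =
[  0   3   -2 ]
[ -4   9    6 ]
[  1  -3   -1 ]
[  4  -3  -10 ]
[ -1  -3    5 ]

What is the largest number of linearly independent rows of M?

Row reduce to echelon form.
Swap R1 ↔ R2
R3 ← R3 + (1/4)·R1: [0, -3/4, 1/2]
R4 ← R4 + R1: [0, 6, -4]
R5 ← R5 − (1/4)·R1: [0, -21/4, 7/2]
R3 ← R3 + (1/4)·R2: [0, 0, 0]
R4 ← R4 − (2)·R2: [0, 0, 0]
R5 ← R5 + (7/4)·R2: [0, 0, 0]
Echelon form has 2 nonzero rows, so rank(M) = 2.
The rank gives the maximum number of linearly independent rows: 2.

2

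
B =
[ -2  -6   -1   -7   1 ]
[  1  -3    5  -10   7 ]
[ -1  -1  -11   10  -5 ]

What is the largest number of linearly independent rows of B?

3

Row reduce to echelon form.
R2 ← R2 + (1/2)·R1: [0, -6, 9/2, -27/2, 15/2]
R3 ← R3 − (1/2)·R1: [0, 2, -21/2, 27/2, -11/2]
R3 ← R3 + (1/3)·R2: [0, 0, -9, 9, -3]
Echelon form has 3 nonzero rows, so rank(B) = 3.
The rank gives the maximum number of linearly independent rows: 3.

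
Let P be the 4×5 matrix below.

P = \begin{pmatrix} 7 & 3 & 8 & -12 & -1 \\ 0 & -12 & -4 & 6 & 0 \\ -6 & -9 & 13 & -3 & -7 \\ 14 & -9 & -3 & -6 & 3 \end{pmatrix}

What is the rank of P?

Row reduce to echelon form.
R3 ← R3 + (6/7)·R1: [0, -45/7, 139/7, -93/7, -55/7]
R4 ← R4 − (2)·R1: [0, -15, -19, 18, 5]
R3 ← R3 − (15/28)·R2: [0, 0, 22, -33/2, -55/7]
R4 ← R4 − (5/4)·R2: [0, 0, -14, 21/2, 5]
R4 ← R4 + (7/11)·R3: [0, 0, 0, 0, 0]
Echelon form has 3 nonzero rows, so rank(P) = 3.

3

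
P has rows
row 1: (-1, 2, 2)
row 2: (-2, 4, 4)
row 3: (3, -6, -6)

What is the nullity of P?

2

Row reduce to echelon form.
R2 ← R2 − (2)·R1: [0, 0, 0]
R3 ← R3 + (3)·R1: [0, 0, 0]
1 nonzero row, so rank(P) = 1.
P has 3 columns; by rank–nullity, nullity = 3 − 1 = 2.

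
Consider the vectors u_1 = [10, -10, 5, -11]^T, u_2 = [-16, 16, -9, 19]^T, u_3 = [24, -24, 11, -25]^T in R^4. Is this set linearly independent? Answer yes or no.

no

Form the matrix with these vectors as rows and row reduce.
R2 ← R2 + (8/5)·R1: [0, 0, -1, 7/5]
R3 ← R3 − (12/5)·R1: [0, 0, -1, 7/5]
R3 ← R3 − R2: [0, 0, 0, 0]
2 nonzero rows, so the 3 vectors span a space of dimension 2.
Since 2 < 3, the vectors are linearly dependent.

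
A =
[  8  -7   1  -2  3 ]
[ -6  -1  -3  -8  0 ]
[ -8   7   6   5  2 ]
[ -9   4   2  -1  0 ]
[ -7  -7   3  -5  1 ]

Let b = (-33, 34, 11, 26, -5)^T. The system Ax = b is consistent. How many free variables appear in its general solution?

0

Row reduce the augmented matrix [A | b].
R2 ← R2 + (3/4)·R1: [0, -25/4, -9/4, -19/2, 9/4, 37/4]
R3 ← R3 + R1: [0, 0, 7, 3, 5, -22]
R4 ← R4 + (9/8)·R1: [0, -31/8, 25/8, -13/4, 27/8, -89/8]
R5 ← R5 + (7/8)·R1: [0, -105/8, 31/8, -27/4, 29/8, -271/8]
R4 ← R4 − (31/50)·R2: [0, 0, 113/25, 66/25, 99/50, -843/50]
R5 ← R5 − (21/10)·R2: [0, 0, 43/5, 66/5, -11/10, -533/10]
R4 ← R4 − (113/175)·R3: [0, 0, 0, 123/175, -437/350, -929/350]
R5 ← R5 − (43/35)·R3: [0, 0, 0, 333/35, -507/70, -1839/70]
R5 ← R5 − (555/41)·R4: [0, 0, 0, 0, 396/41, 396/41]
The echelon form has 5 nonzero rows, and every pivot lies in the first 5 columns, so rank(A) = rank([A|b]) = 5.
The system is consistent.
Free variables = (unknowns) − (rank) = 5 − 5 = 0.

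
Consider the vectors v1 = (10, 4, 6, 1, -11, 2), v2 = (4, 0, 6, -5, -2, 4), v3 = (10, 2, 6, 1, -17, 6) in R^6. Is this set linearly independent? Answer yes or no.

Form the matrix with these vectors as rows and row reduce.
R2 ← R2 − (2/5)·R1: [0, -8/5, 18/5, -27/5, 12/5, 16/5]
R3 ← R3 − R1: [0, -2, 0, 0, -6, 4]
R3 ← R3 − (5/4)·R2: [0, 0, -9/2, 27/4, -9, 0]
3 nonzero rows, so the 3 vectors span a space of dimension 3.
Since 3 = 3, the vectors are linearly independent.

yes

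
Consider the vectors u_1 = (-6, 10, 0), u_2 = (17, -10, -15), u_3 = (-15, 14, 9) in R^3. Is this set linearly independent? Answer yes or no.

no

Form the matrix with these vectors as rows and row reduce.
R2 ← R2 + (17/6)·R1: [0, 55/3, -15]
R3 ← R3 − (5/2)·R1: [0, -11, 9]
R3 ← R3 + (3/5)·R2: [0, 0, 0]
2 nonzero rows, so the 3 vectors span a space of dimension 2.
Since 2 < 3, the vectors are linearly dependent.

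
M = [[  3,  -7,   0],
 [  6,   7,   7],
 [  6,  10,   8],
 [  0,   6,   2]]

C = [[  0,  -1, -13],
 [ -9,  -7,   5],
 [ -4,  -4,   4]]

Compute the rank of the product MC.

2

First compute MC:
[[ 63,  46, -74],
 [-91, -83, -15],
 [-122, -108,   4],
 [-62, -50,  38]]
Now row reduce the product.
R2 ← R2 + (13/9)·R1: [0, -149/9, -1097/9]
R3 ← R3 + (122/63)·R1: [0, -1192/63, -8776/63]
R4 ← R4 + (62/63)·R1: [0, -298/63, -2194/63]
R3 ← R3 − (8/7)·R2: [0, 0, 0]
R4 ← R4 − (2/7)·R2: [0, 0, 0]
2 nonzero rows, so rank(MC) = 2.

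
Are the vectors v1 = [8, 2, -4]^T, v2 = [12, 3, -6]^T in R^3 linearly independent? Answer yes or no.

Form the matrix with these vectors as rows and row reduce.
R2 ← R2 − (3/2)·R1: [0, 0, 0]
1 nonzero row, so the 2 vectors span a space of dimension 1.
Since 1 < 2, the vectors are linearly dependent.

no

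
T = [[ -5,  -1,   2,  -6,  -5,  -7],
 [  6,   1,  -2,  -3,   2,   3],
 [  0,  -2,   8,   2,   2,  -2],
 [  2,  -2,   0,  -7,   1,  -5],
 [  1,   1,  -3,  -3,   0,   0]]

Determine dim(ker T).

1

Row reduce to echelon form.
R2 ← R2 + (6/5)·R1: [0, -1/5, 2/5, -51/5, -4, -27/5]
R4 ← R4 + (2/5)·R1: [0, -12/5, 4/5, -47/5, -1, -39/5]
R5 ← R5 + (1/5)·R1: [0, 4/5, -13/5, -21/5, -1, -7/5]
R3 ← R3 − (10)·R2: [0, 0, 4, 104, 42, 52]
R4 ← R4 − (12)·R2: [0, 0, -4, 113, 47, 57]
R5 ← R5 + (4)·R2: [0, 0, -1, -45, -17, -23]
R4 ← R4 + R3: [0, 0, 0, 217, 89, 109]
R5 ← R5 + (1/4)·R3: [0, 0, 0, -19, -13/2, -10]
R5 ← R5 + (19/217)·R4: [0, 0, 0, 0, 561/434, -99/217]
5 nonzero rows, so rank(T) = 5.
T has 6 columns; by rank–nullity, nullity = 6 − 5 = 1.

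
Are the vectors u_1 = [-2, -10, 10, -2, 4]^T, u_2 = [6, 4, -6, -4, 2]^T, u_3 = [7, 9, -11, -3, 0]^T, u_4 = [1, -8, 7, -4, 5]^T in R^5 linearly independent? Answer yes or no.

no

Form the matrix with these vectors as rows and row reduce.
R2 ← R2 + (3)·R1: [0, -26, 24, -10, 14]
R3 ← R3 + (7/2)·R1: [0, -26, 24, -10, 14]
R4 ← R4 + (1/2)·R1: [0, -13, 12, -5, 7]
R3 ← R3 − R2: [0, 0, 0, 0, 0]
R4 ← R4 − (1/2)·R2: [0, 0, 0, 0, 0]
2 nonzero rows, so the 4 vectors span a space of dimension 2.
Since 2 < 4, the vectors are linearly dependent.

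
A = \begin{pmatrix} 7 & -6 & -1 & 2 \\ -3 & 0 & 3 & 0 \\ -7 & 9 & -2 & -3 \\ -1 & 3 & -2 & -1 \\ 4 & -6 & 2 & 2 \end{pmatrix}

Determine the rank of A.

2

Row reduce to echelon form.
R2 ← R2 + (3/7)·R1: [0, -18/7, 18/7, 6/7]
R3 ← R3 + R1: [0, 3, -3, -1]
R4 ← R4 + (1/7)·R1: [0, 15/7, -15/7, -5/7]
R5 ← R5 − (4/7)·R1: [0, -18/7, 18/7, 6/7]
R3 ← R3 + (7/6)·R2: [0, 0, 0, 0]
R4 ← R4 + (5/6)·R2: [0, 0, 0, 0]
R5 ← R5 − R2: [0, 0, 0, 0]
Echelon form has 2 nonzero rows, so rank(A) = 2.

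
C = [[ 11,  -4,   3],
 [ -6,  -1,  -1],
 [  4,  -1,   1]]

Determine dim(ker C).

Row reduce to echelon form.
R2 ← R2 + (6/11)·R1: [0, -35/11, 7/11]
R3 ← R3 − (4/11)·R1: [0, 5/11, -1/11]
R3 ← R3 + (1/7)·R2: [0, 0, 0]
2 nonzero rows, so rank(C) = 2.
C has 3 columns; by rank–nullity, nullity = 3 − 2 = 1.

1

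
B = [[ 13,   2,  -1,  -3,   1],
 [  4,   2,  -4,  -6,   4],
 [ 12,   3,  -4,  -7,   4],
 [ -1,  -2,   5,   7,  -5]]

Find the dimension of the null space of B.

Row reduce to echelon form.
R2 ← R2 − (4/13)·R1: [0, 18/13, -48/13, -66/13, 48/13]
R3 ← R3 − (12/13)·R1: [0, 15/13, -40/13, -55/13, 40/13]
R4 ← R4 + (1/13)·R1: [0, -24/13, 64/13, 88/13, -64/13]
R3 ← R3 − (5/6)·R2: [0, 0, 0, 0, 0]
R4 ← R4 + (4/3)·R2: [0, 0, 0, 0, 0]
2 nonzero rows, so rank(B) = 2.
B has 5 columns; by rank–nullity, nullity = 5 − 2 = 3.

3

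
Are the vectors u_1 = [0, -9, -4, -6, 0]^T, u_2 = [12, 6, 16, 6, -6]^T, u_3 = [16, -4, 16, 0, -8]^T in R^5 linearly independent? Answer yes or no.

no

Form the matrix with these vectors as rows and row reduce.
Swap R1 ↔ R2
R3 ← R3 − (4/3)·R1: [0, -12, -16/3, -8, 0]
R3 ← R3 − (4/3)·R2: [0, 0, 0, 0, 0]
2 nonzero rows, so the 3 vectors span a space of dimension 2.
Since 2 < 3, the vectors are linearly dependent.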